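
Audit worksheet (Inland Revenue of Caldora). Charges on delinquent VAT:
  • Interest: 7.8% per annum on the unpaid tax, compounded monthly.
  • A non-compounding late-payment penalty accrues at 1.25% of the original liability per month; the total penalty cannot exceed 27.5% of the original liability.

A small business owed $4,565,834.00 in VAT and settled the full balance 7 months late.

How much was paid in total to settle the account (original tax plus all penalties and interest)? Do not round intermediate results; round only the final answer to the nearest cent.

$5,177,185.13

Penalty: 7 × 1.25% × $4,565,834.00 = $399,510.48… (below the 27.5% cap of $1,255,604.35)
Interest (7.8%/yr ÷ 12 = 0.65%/month): $4,565,834.00 × ((1 + 0.0065)^7 − 1) = $211,840.6558…
Total = $4,565,834.00 + $399,510.4750 + $211,840.6558… = $5,177,185.13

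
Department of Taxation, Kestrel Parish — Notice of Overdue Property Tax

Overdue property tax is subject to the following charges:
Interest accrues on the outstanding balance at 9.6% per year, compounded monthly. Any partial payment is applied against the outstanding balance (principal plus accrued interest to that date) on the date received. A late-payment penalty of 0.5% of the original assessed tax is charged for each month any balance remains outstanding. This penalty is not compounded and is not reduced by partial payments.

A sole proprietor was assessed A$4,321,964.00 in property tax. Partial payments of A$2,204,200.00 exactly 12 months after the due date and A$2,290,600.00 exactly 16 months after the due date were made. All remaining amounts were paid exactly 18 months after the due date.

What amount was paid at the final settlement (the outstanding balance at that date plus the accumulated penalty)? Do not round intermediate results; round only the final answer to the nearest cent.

Monthly rate = 9.6% ÷ 12 = 0.8%
Balance at month 12: A$4,321,964.0000 × (1 + 0.008)^12 = A$4,755,624.2220…
After A$2,204,200.00 payment: A$4,755,624.2220… − A$2,204,200.00 = A$2,551,424.2220…
Balance at month 16: A$2,551,424.2220… × (1 + 0.008)^4 = A$2,634,054.7798…
After A$2,290,600.00 payment: A$2,634,054.7798… − A$2,290,600.00 = A$343,454.7798…
Balance at month 18: A$343,454.7798… × (1 + 0.008)^2 = A$348,972.0374…
Penalty: 18 × 0.5% × A$4,321,964.00 = A$388,976.76
Final settlement = outstanding balance + penalty = A$348,972.0374… + A$388,976.76 = A$737,948.80

A$737,948.80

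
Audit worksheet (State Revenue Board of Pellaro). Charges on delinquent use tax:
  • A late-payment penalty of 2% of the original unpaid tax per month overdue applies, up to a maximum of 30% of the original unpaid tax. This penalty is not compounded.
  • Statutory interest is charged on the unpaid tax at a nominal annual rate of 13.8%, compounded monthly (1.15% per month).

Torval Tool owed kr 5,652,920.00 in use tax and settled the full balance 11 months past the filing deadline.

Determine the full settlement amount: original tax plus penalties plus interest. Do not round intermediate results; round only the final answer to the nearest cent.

kr 7,654,226.43

Penalty: 11 × 2% × kr 5,652,920.00 = kr 1,243,642.40 (below the 30% cap of kr 1,695,876.00)
Interest: kr 5,652,920.00 × ((1 + 0.0115)^11 − 1) = kr 5,652,920.00 × 0.1340306… = kr 757,664.0338…
Total = kr 5,652,920.00 + kr 1,243,642.4000 + kr 757,664.0338… = kr 7,654,226.43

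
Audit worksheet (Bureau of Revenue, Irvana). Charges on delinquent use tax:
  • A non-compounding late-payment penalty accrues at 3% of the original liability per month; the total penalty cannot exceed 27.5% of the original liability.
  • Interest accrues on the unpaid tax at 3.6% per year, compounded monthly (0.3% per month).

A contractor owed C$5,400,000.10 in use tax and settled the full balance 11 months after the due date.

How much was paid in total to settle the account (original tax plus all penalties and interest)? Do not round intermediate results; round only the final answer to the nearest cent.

Penalty (uncapped): 11 × 3% × C$5,400,000.10 = C$1,782,000.03…; cap = 27.5% × C$5,400,000.10 = C$1,485,000.03… → penalty = C$1,485,000.03…
Interest: C$5,400,000.10 × ((1 + 0.003)^11 − 1) = C$5,400,000.10 × 0.0334995… = C$180,897.2053…
Total = C$5,400,000.10 + C$1,485,000.0275 + C$180,897.2053… = C$7,065,897.33

C$7,065,897.33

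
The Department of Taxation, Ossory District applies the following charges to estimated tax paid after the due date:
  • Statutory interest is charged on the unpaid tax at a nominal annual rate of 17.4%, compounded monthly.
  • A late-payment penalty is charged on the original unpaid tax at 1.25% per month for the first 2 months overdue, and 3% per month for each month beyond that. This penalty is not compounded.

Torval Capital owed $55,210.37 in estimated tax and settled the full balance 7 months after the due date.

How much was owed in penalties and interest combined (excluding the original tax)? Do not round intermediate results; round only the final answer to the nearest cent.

Penalty, months 1–2: 2 × 1.25% × $55,210.37 = $1,380.26…
Penalty, months 3–7: 5 × 3% × $55,210.37 = $8,281.56…
Interest (17.4%/yr ÷ 12 = 1.45%/month): $55,210.37 × ((1 + 0.0145)^7 − 1) = $5,853.5974…
Penalties + interest = $9,661.8148… + $5,853.5974… = $15,515.41

$15,515.41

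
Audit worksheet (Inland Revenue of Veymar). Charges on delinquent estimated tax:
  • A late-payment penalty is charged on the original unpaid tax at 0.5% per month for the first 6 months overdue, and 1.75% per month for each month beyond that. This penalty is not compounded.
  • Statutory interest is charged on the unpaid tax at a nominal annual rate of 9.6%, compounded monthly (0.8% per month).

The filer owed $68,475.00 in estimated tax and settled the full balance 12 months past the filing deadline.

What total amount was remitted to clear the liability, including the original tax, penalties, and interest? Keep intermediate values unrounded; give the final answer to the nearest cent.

Penalty, months 1–6: 6 × 0.5% × $68,475.00 = $2,054.25
Penalty, months 7–12: 6 × 1.75% × $68,475.00 = $7,189.88…
Interest: $68,475.00 × ((1 + 0.008)^12 − 1) = $68,475.00 × 0.1003387… = $6,870.6921…
Total = $68,475.00 + $9,244.1250 + $6,870.6921… = $84,589.82

$84,589.82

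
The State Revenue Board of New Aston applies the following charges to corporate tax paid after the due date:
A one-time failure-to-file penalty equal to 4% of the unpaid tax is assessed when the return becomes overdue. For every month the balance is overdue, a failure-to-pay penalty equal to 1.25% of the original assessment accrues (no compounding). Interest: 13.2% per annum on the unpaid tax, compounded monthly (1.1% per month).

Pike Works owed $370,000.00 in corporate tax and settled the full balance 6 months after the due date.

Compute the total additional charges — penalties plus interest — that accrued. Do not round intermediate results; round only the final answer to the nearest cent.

$67,651.48

Failure-to-file penalty: 4% × $370,000.00 = $14,800.00
Failure-to-pay penalty = 1.25% × $370,000.00 × 6 mo = $27,750.00
Interest: $370,000.00 × ((1 + 0.011)^6 − 1) = $370,000.00 × 0.0678418… = $25,101.4810…
Penalties + interest = $42,550.0000 + $25,101.4810… = $67,651.48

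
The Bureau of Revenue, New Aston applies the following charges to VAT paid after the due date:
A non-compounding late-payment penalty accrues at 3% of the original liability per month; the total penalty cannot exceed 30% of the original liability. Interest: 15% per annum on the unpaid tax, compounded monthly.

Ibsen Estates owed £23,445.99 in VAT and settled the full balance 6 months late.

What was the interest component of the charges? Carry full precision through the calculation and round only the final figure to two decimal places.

£1,814.33

Interest (15%/yr ÷ 12 = 1.25%/month): £23,445.99 × ((1 + 0.0125)^6 − 1) = £1,814.3253…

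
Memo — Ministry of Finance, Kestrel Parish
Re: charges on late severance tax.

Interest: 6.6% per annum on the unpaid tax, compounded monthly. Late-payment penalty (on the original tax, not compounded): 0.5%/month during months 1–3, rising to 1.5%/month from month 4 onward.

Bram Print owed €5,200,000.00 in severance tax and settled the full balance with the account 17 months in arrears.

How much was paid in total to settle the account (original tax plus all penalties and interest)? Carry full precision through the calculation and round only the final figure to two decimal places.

€6,878,192.59

Penalty, months 1–3: 3 × 0.5% × €5,200,000.00 = €78,000.00
Penalty, months 4–17: 14 × 1.5% × €5,200,000.00 = €1,092,000.00
Interest (6.6%/yr ÷ 12 = 0.55%/month): €5,200,000.00 × ((1 + 0.0055)^17 − 1) = €508,192.5906…
Total = €5,200,000.00 + €1,170,000.0000 + €508,192.5906… = €6,878,192.59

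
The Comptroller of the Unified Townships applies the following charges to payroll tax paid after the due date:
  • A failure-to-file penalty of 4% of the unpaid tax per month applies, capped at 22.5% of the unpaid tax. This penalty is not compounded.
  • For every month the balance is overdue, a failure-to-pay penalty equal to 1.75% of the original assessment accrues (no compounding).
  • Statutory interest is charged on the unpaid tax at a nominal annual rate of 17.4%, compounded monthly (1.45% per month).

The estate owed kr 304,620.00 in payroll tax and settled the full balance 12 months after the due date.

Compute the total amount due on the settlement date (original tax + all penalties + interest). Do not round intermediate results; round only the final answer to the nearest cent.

Failure-to-file: 12 × 4% × kr 304,620.00 = kr 146,217.60, capped at 22.5% × kr 304,620.00 = kr 68,539.50
Failure-to-pay penalty: 12 × 1.75% × kr 304,620.00 = kr 63,970.20
Interest: kr 304,620.00 × ((1 + 0.0145)^12 − 1) = kr 304,620.00 × 0.1885696… = kr 57,442.0701…
Total = kr 304,620.00 + kr 132,509.7000 + kr 57,442.0701… = kr 494,571.77

kr 494,571.77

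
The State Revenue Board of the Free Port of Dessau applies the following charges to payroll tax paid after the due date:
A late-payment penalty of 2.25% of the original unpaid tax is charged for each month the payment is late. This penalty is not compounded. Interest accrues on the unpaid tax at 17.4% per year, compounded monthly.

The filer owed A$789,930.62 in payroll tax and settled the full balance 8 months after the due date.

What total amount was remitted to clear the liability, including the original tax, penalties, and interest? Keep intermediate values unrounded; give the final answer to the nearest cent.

Late-payment penalty: 8 × 2.25% × A$789,930.62 = A$142,187.51…
Interest (17.4%/yr ÷ 12 = 1.45%/month): A$789,930.62 × ((1 + 0.0145)^8 − 1) = A$96,419.6057…
Total = A$789,930.62 + A$142,187.5116 + A$96,419.6057… = A$1,028,537.74

A$1,028,537.74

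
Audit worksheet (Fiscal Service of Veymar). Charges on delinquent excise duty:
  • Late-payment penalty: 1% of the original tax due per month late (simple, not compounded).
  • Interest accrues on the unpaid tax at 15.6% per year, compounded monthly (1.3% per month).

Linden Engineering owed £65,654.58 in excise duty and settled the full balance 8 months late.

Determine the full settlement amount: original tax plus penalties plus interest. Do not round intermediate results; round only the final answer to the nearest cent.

£78,053.91

Late-payment penalty = 1% × £65,654.58 × 8 mo = £5,252.37…
Interest: £65,654.58 × ((1 + 0.013)^8 − 1) = £65,654.58 × 0.1088571… = £7,146.9640…
Total = £65,654.58 + £5,252.3664 + £7,146.9640… = £78,053.91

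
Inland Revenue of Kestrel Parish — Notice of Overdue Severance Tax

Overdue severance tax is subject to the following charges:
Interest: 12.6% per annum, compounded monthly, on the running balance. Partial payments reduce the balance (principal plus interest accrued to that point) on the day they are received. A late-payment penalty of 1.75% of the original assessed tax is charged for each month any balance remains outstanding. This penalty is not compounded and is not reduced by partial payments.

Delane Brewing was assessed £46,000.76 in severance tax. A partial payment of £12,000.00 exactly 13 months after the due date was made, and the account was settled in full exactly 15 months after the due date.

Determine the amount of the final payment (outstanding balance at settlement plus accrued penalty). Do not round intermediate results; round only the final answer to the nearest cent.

£53,625.28

Monthly rate = 12.6% ÷ 12 = 1.05%
Balance at month 13: £46,000.7600 × (1 + 0.0105)^13 = £52,691.0847…
After £12,000.00 payment: £52,691.0847… − £12,000.00 = £40,691.0847…
Balance at month 15: £40,691.0847… × (1 + 0.0105)^2 = £41,550.0837…
Penalty: 15 × 1.75% × £46,000.76 = £12,075.20…
Final settlement = outstanding balance + penalty = £41,550.0837… + £12,075.20… = £53,625.28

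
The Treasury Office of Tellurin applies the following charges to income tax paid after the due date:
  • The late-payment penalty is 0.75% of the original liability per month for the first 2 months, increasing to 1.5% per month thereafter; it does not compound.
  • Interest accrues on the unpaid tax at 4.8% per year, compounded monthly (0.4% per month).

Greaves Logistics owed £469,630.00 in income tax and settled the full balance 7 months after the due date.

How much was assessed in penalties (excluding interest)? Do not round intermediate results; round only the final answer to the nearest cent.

Penalty, months 1–2: 2 × 0.75% × £469,630.00 = £7,044.45
Penalty, months 3–7: 5 × 1.5% × £469,630.00 = £35,222.25
Total penalty = £7,044.45 + £35,222.25 = £42,266.70

£42,266.70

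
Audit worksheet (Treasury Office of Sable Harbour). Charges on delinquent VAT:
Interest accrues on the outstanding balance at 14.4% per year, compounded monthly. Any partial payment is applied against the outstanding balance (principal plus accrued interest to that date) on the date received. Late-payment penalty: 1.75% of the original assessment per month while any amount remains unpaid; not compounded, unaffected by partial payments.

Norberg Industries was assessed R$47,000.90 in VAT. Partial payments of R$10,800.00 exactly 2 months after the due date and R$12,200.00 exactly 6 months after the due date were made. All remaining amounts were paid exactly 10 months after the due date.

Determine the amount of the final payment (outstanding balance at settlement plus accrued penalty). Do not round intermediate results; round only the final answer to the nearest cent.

Monthly rate = 14.4% ÷ 12 = 1.2%
Balance at month 2: R$47,000.9000 × (1 + 0.012)^2 = R$48,135.6897…
After R$10,800.00 payment: R$48,135.6897… − R$10,800.00 = R$37,335.6897…
Balance at month 6: R$37,335.6897… × (1 + 0.012)^4 = R$39,160.3197…
After R$12,200.00 payment: R$39,160.3197… − R$12,200.00 = R$26,960.3197…
Balance at month 10: R$26,960.3197… × (1 + 0.012)^4 = R$28,277.8957…
Penalty: 10 × 1.75% × R$47,000.90 = R$8,225.16…
Final settlement = outstanding balance + penalty = R$28,277.8957… + R$8,225.16… = R$36,503.05

R$36,503.05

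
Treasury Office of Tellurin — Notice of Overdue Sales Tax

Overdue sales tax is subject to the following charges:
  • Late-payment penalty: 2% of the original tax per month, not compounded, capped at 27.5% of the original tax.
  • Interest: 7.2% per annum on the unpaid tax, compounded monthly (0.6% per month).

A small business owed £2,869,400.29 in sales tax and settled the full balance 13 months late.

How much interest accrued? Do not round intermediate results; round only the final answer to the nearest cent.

£232,050.45

Interest: £2,869,400.29 × ((1 + 0.006)^13 − 1) = £2,869,400.29 × 0.0808707… = £232,050.4466…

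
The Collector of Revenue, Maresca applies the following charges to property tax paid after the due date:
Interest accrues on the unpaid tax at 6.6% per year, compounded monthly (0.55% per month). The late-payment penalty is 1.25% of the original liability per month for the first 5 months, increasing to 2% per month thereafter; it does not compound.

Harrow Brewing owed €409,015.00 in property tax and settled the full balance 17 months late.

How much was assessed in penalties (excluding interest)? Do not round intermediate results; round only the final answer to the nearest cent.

€123,727.04

Penalty, months 1–5: 5 × 1.25% × €409,015.00 = €25,563.44…
Penalty, months 6–17: 12 × 2% × €409,015.00 = €98,163.60
Total penalty = €25,563.44… + €98,163.60 = €123,727.04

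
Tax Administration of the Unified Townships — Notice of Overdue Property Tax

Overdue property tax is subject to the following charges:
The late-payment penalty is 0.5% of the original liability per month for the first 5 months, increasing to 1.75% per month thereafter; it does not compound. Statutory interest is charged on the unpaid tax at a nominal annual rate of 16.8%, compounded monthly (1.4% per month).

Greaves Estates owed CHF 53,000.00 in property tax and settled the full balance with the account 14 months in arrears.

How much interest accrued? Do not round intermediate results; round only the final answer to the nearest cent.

Interest: CHF 53,000.00 × ((1 + 0.014)^14 − 1) = CHF 53,000.00 × 0.2148744… = CHF 11,388.3416…

CHF 11,388.34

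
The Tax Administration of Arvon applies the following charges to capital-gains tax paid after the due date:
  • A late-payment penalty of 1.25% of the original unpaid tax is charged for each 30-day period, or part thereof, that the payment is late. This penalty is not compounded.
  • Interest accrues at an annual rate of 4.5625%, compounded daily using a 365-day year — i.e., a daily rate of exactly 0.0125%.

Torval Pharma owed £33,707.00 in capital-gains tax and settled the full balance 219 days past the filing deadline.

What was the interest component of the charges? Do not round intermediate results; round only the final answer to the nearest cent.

£935.42

Interest: £33,707.00 × ((1 + 0.000125)^219 − 1) = £33,707.00 × 0.02775138… = £935.4158…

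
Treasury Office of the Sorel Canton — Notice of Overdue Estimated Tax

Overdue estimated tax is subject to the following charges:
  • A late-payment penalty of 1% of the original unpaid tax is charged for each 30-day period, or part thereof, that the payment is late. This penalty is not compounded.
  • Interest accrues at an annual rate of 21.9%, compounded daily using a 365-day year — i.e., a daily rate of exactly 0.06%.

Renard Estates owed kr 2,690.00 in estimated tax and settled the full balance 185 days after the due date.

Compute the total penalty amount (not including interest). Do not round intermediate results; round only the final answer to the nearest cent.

kr 188.30

Penalty periods: ⌈185/30⌉ = 7; penalty = 7 × 1% × kr 2,690.00 = kr 188.30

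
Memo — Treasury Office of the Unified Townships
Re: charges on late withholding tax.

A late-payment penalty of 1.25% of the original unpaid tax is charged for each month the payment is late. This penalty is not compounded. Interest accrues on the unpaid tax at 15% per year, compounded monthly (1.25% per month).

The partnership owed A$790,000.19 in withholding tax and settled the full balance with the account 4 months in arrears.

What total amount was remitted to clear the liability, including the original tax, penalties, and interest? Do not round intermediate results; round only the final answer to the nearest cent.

A$869,747.03

Late-payment penalty = 1.25% × A$790,000.19 × 4 mo = A$39,500.01…
Interest: A$790,000.19 × ((1 + 0.0125)^4 − 1) = A$790,000.19 × 0.0509453… = A$40,246.8258…
Total = A$790,000.19 + A$39,500.0095 + A$40,246.8258… = A$869,747.03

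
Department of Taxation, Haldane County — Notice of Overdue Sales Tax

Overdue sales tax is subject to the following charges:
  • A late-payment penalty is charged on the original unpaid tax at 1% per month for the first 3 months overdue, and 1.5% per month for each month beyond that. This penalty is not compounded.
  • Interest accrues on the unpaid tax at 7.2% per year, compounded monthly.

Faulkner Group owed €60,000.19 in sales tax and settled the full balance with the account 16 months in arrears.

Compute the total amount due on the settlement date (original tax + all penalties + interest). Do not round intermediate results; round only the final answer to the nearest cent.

Penalty, months 1–3: 3 × 1% × €60,000.19 = €1,800.01…
Penalty, months 4–16: 13 × 1.5% × €60,000.19 = €11,700.04…
Interest (7.2%/yr ÷ 12 = 0.6%/month): €60,000.19 × ((1 + 0.006)^16 − 1) = €6,026.6203…
Total = €60,000.19 + €13,500.0428… + €6,026.6203… = €79,526.85

€79,526.85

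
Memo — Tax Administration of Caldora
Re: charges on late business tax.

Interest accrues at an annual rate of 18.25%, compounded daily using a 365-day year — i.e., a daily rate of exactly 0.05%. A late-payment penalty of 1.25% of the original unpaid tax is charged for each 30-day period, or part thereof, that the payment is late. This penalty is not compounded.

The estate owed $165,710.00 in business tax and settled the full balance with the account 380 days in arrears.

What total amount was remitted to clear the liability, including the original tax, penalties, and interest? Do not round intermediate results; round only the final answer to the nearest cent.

Penalty periods: ⌈380/30⌉ = 13; penalty = 13 × 1.25% × $165,710.00 = $26,927.88…
Interest: $165,710.00 × ((1 + 0.0005)^380 − 1) = $165,710.00 × 0.20919218… = $34,665.2359…
Total = $165,710.00 + $26,927.8750 + $34,665.2359… = $227,303.11

$227,303.11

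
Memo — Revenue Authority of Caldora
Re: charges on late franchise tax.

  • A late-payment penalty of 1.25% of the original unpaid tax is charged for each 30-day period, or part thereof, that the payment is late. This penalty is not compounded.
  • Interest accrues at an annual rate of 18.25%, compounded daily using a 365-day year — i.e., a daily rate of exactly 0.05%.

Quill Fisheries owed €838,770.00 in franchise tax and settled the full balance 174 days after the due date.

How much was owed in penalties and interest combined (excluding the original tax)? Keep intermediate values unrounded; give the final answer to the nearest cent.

€139,129.26

Penalty periods: ⌈174/30⌉ = 6; penalty = 6 × 1.25% × €838,770.00 = €62,907.75
Interest: €838,770.00 × ((1 + 0.0005)^174 − 1) = €838,770.00 × 0.09087296… = €76,221.5134…
Penalties + interest = €62,907.7500 + €76,221.5134… = €139,129.26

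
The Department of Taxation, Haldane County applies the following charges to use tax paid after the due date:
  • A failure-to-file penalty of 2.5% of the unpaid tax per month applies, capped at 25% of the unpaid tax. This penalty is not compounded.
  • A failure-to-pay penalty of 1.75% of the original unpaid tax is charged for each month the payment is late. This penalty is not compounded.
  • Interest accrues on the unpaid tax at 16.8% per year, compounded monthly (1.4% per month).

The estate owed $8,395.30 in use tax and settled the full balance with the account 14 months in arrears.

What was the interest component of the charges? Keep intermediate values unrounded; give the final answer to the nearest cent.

$1,803.93

Interest: $8,395.30 × ((1 + 0.014)^14 − 1) = $8,395.30 × 0.2148744… = $1,803.9348…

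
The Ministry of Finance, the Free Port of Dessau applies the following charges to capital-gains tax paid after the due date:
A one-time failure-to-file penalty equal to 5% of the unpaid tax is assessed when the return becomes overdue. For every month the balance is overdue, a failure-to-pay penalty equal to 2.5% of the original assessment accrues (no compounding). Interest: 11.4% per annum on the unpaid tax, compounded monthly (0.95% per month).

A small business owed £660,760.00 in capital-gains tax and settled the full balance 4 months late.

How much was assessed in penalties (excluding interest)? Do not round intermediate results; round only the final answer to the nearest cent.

Failure-to-file penalty: 5% × £660,760.00 = £33,038.00
Failure-to-pay penalty: 4 × 2.5% × £660,760.00 = £66,076.00
Total penalty = £33,038.00 + £66,076.00 = £99,114.00

£99,114.00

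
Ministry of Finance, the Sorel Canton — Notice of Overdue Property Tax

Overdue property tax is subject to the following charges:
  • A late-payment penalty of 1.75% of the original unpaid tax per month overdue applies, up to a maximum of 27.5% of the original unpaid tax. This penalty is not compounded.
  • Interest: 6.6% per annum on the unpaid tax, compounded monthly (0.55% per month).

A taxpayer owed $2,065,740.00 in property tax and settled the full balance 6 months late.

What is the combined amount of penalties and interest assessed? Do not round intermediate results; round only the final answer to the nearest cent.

Penalty: 6 × 1.75% × $2,065,740.00 = $216,902.70 (below the 27.5% cap of $568,078.50)
Interest: $2,065,740.00 × ((1 + 0.0055)^6 − 1) = $2,065,740.00 × 0.0334571… = $69,113.6517…
Penalties + interest = $216,902.7000 + $69,113.6517… = $286,016.35

$286,016.35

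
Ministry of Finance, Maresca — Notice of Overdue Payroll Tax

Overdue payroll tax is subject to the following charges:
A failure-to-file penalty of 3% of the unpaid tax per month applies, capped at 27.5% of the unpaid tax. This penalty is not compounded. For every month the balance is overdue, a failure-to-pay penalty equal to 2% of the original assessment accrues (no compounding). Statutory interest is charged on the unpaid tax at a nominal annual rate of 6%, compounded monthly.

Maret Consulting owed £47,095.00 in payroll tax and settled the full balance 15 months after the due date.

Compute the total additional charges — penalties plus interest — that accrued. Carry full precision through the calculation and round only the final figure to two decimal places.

Failure-to-file: 15 × 3% × £47,095.00 = £21,192.75, capped at 27.5% × £47,095.00 = £12,951.13…
Failure-to-pay penalty: 15 × 2% × £47,095.00 = £14,128.50
Interest (6%/yr ÷ 12 = 0.5%/month): £47,095.00 × ((1 + 0.005)^15 − 1) = £3,658.4685…
Penalties + interest = £27,079.6250 + £3,658.4685… = £30,738.09

£30,738.09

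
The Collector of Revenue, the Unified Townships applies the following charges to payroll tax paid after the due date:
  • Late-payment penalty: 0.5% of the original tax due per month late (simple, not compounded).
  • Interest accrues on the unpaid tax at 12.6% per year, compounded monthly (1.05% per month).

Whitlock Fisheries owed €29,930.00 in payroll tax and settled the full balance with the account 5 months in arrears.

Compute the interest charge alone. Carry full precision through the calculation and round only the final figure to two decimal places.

Interest: €29,930.00 × ((1 + 0.0105)^5 − 1) = €29,930.00 × 0.0536141… = €1,604.6711…

€1,604.67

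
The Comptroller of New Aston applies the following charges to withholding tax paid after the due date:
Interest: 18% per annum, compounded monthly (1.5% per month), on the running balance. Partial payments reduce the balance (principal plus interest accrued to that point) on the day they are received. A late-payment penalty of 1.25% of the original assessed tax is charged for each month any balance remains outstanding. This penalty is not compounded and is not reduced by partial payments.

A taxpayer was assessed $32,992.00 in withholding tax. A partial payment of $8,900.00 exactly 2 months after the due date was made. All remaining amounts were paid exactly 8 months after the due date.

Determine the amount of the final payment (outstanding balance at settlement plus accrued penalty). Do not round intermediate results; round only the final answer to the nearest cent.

$30,732.80

Balance at month 2: $32,992.0000 × (1 + 0.015)^2 = $33,989.1832
After $8,900.00 payment: $33,989.1832 − $8,900.00 = $25,089.1832
Balance at month 8: $25,089.1832 × (1 + 0.015)^6 = $27,433.5984…
Penalty: 8 × 1.25% × $32,992.00 = $3,299.20
Final settlement = outstanding balance + penalty = $27,433.5984… + $3,299.20 = $30,732.80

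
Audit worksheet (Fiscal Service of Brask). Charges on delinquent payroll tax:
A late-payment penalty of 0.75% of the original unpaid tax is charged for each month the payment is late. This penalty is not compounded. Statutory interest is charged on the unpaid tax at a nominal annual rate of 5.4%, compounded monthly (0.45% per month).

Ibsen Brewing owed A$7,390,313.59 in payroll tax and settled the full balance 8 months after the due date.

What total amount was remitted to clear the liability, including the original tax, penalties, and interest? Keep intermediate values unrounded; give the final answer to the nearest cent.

Late-payment penalty = 0.75% × A$7,390,313.59 × 8 mo = A$443,418.82…
Interest: A$7,390,313.59 × ((1 + 0.0045)^8 − 1) = A$7,390,313.59 × 0.0365721… = A$270,279.5227…
Total = A$7,390,313.59 + A$443,418.8154 + A$270,279.5227… = A$8,104,011.93

A$8,104,011.93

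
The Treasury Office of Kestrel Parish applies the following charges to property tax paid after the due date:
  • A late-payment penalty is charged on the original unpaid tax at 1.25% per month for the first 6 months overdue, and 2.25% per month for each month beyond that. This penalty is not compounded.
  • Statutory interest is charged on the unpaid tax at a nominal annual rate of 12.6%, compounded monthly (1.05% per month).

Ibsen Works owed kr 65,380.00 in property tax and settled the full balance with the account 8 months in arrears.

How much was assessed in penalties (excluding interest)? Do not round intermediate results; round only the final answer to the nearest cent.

kr 7,845.60

Penalty, months 1–6: 6 × 1.25% × kr 65,380.00 = kr 4,903.50
Penalty, months 7–8: 2 × 2.25% × kr 65,380.00 = kr 2,942.10
Total penalty = kr 4,903.50 + kr 2,942.10 = kr 7,845.60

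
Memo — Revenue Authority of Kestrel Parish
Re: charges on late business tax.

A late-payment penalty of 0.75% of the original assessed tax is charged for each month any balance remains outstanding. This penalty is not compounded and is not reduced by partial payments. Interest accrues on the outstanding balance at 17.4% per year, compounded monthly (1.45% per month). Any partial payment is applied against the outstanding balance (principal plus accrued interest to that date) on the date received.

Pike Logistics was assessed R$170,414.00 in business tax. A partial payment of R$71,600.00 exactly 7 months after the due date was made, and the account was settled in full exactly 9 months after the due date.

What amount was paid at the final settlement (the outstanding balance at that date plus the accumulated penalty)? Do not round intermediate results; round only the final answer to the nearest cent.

Balance at month 7: R$170,414.0000 × (1 + 0.0145)^7 = R$188,481.8909…
After R$71,600.00 payment: R$188,481.8909… − R$71,600.00 = R$116,881.8909…
Balance at month 9: R$116,881.8909… × (1 + 0.0145)^2 = R$120,296.0401…
Penalty: 9 × 0.75% × R$170,414.00 = R$11,502.95…
Final settlement = outstanding balance + penalty = R$120,296.0401… + R$11,502.95… = R$131,798.99

R$131,798.99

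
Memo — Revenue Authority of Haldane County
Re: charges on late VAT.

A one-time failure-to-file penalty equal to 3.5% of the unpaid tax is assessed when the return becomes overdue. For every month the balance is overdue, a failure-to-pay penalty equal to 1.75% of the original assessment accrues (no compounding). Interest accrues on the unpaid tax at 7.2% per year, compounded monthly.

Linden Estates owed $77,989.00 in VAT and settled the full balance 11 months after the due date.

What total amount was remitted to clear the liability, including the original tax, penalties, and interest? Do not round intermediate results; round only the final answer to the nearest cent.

$101,036.00

Failure-to-file penalty: 3.5% × $77,989.00 = $2,729.62…
Failure-to-pay penalty: 11 × 1.75% × $77,989.00 = $15,012.88…
Interest (7.2%/yr ÷ 12 = 0.6%/month): $77,989.00 × ((1 + 0.006)^11 − 1) = $5,304.5054…
Total = $77,989.00 + $17,742.4975 + $5,304.5054… = $101,036.00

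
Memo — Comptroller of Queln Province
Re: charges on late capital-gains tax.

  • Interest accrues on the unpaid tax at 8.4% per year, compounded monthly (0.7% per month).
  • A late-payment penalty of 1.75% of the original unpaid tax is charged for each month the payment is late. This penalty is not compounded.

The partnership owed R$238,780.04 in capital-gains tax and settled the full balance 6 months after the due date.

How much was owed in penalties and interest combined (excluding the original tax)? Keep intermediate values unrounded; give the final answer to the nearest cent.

Late-payment penalty: 6 × 1.75% × R$238,780.04 = R$25,071.90…
Interest: R$238,780.04 × ((1 + 0.007)^6 − 1) = R$238,780.04 × 0.0427419… = R$10,205.9117…
Penalties + interest = R$25,071.9042 + R$10,205.9117… = R$35,277.82

R$35,277.82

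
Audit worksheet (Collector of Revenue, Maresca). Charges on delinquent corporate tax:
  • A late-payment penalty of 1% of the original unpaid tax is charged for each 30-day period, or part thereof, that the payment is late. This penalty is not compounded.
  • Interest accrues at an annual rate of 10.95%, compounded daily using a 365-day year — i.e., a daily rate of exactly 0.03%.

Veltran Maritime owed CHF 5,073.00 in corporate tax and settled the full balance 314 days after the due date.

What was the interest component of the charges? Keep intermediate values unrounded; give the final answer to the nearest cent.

CHF 501.03

Interest: CHF 5,073.00 × ((1 + 0.0003)^314 − 1) = CHF 5,073.00 × 0.09876396… = CHF 501.0296…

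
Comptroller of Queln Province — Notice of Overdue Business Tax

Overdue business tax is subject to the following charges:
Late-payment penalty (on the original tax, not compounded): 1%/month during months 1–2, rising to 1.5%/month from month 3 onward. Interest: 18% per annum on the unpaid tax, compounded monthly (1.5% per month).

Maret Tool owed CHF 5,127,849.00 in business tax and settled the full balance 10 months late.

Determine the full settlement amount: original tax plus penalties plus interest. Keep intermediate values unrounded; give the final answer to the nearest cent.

CHF 6,668,976.97

Penalty, months 1–2: 2 × 1% × CHF 5,127,849.00 = CHF 102,556.98
Penalty, months 3–10: 8 × 1.5% × CHF 5,127,849.00 = CHF 615,341.88
Interest: CHF 5,127,849.00 × ((1 + 0.015)^10 − 1) = CHF 5,127,849.00 × 0.1605408… = CHF 823,229.1091…
Total = CHF 5,127,849.00 + CHF 717,898.8600 + CHF 823,229.1091… = CHF 6,668,976.97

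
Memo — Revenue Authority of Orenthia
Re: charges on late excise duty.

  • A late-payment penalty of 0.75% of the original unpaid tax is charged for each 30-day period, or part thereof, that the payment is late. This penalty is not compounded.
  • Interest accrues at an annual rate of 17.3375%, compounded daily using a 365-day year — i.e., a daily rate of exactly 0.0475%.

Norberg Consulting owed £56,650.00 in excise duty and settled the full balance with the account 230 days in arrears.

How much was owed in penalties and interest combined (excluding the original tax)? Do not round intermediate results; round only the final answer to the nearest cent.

Penalty periods: ⌈230/30⌉ = 8; penalty = 8 × 0.75% × £56,650.00 = £3,399.00
Interest: £56,650.00 × ((1 + 0.000475)^230 − 1) = £56,650.00 × 0.11541224… = £6,538.1036…
Penalties + interest = £3,399.0000 + £6,538.1036… = £9,937.10

£9,937.10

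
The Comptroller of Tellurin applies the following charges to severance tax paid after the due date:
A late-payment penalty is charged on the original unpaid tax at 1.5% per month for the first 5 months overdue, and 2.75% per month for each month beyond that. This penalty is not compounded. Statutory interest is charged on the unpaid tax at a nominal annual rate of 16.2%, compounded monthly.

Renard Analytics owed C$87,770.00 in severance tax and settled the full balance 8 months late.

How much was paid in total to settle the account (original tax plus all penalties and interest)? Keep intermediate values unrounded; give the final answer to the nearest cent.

Penalty, months 1–5: 5 × 1.5% × C$87,770.00 = C$6,582.75
Penalty, months 6–8: 3 × 2.75% × C$87,770.00 = C$7,241.03…
Interest (16.2%/yr ÷ 12 = 1.35%/month): C$87,770.00 × ((1 + 0.0135)^8 − 1) = C$9,939.3496…
Total = C$87,770.00 + C$13,823.7750 + C$9,939.3496… = C$111,533.12

C$111,533.12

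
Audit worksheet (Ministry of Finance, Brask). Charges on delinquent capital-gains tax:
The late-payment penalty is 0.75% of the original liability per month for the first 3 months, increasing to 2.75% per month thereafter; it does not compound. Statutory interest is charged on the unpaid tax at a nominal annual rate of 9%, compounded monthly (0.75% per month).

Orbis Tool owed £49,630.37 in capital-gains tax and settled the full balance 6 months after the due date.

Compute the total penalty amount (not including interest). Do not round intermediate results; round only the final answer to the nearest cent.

£5,211.19

Penalty, months 1–3: 3 × 0.75% × £49,630.37 = £1,116.68…
Penalty, months 4–6: 3 × 2.75% × £49,630.37 = £4,094.51…
Total penalty = £1,116.68… + £4,094.51… = £5,211.19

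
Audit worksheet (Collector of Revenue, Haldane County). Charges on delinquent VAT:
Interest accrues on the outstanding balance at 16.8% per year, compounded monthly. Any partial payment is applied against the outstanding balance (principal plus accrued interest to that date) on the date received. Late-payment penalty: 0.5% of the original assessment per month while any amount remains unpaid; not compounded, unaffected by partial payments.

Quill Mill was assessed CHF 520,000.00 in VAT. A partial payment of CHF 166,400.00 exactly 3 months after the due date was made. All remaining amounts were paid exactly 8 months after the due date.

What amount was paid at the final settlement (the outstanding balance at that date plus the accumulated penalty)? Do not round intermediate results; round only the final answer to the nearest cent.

CHF 423,596.34

Monthly rate = 16.8% ÷ 12 = 1.4%
Balance at month 3: CHF 520,000.0000 × (1 + 0.014)^3 = CHF 542,147.1869…
After CHF 166,400.00 payment: CHF 542,147.1869… − CHF 166,400.00 = CHF 375,747.1869…
Balance at month 8: CHF 375,747.1869… × (1 + 0.014)^5 = CHF 402,796.3373…
Penalty: 8 × 0.5% × CHF 520,000.00 = CHF 20,800.00
Final settlement = outstanding balance + penalty = CHF 402,796.3373… + CHF 20,800.00 = CHF 423,596.34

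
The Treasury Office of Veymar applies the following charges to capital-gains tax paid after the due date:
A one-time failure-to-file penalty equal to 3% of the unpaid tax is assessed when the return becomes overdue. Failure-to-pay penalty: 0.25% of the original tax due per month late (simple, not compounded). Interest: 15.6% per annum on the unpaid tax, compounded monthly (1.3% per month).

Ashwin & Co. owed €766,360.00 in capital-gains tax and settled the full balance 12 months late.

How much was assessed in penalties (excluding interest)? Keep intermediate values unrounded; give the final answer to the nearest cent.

€45,981.60

Failure-to-file penalty: 3% × €766,360.00 = €22,990.80
Failure-to-pay penalty = 0.25% × €766,360.00 × 12 mo = €22,990.80
Total penalty = €22,990.80 + €22,990.80 = €45,981.60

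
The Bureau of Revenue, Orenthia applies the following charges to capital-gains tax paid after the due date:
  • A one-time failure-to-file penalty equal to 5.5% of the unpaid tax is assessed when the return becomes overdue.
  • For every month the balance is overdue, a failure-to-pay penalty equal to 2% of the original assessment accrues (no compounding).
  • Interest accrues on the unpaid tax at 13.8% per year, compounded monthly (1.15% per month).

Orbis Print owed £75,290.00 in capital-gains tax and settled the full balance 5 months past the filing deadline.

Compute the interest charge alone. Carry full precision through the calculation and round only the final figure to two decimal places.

Interest: £75,290.00 × ((1 + 0.0115)^5 − 1) = £75,290.00 × 0.0588378… = £4,429.8977…

£4,429.90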